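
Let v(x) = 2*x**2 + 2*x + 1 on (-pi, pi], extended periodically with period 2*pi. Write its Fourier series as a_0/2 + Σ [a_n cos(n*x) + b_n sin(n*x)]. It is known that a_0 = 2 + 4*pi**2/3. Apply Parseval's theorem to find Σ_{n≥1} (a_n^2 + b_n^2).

Parseval: a_0^2/2 + Σ_{n≥1} (a_n^2+b_n^2) = 1/pi ∫_{-pi}^{pi} v(x)^2 dx = 2 + 16*pi**2/3 + 8*pi**4/5.
Subtract a_0^2/2 = 2*(3 + 2*pi**2)**2/9: Σ (a_n^2+b_n^2) = 8*pi**2*(15 + 4*pi**2)/45.

8*pi**2*(15 + 4*pi**2)/45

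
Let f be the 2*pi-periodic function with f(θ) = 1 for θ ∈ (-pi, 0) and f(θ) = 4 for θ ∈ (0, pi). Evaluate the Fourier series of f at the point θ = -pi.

5/2

θ = -pi differs from θ = pi by -1 full period(s), and the series is 2*pi-periodic.
At θ = pi the one-sided limits are f(pi^-) = 4 and f(pi^+) = 1.
By Dirichlet's theorem the series converges to their average, [(4) + (1)]/2 = 5/2.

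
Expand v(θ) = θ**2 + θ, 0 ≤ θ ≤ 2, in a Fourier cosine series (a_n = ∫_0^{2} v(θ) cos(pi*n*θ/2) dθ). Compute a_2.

a_2 = ∫_0^{2} (θ**2 + θ) cos(pi*θ) dθ.
Integrating by parts twice (tabular method), an antiderivative of (θ**2 + θ) cos(pi*θ) is θ**2*sin(pi*θ)/pi + θ*sin(pi*θ)/pi + 2*θ*cos(pi*θ)/pi**2 - 2*sin(pi*θ)/pi**3 + cos(pi*θ)/pi**2; evaluating from 0 to 2: ∫_{0}^{2} (θ**2 + θ) cos(pi*θ) dθ = (5/pi**2) - (pi**(-2)) = 4/pi**2.
Hence a_2 = 4/pi**2.

4/pi**2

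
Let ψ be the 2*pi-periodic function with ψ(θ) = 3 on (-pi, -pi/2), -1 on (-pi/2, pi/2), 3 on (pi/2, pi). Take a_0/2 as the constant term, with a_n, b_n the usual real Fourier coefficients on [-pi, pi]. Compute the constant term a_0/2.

a_0 = 1/pi ∫_{-pi}^{pi} ψ(θ) dθ = 1/pi · (2*pi) = 2.
So the constant term a_0/2 = 1.

1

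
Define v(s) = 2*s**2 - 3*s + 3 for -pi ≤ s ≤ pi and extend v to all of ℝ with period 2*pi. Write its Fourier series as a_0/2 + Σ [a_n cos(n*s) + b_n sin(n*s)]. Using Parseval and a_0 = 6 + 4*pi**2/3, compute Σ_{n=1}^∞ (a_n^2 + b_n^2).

Parseval: a_0^2/2 + Σ_{n≥1} (a_n^2+b_n^2) = 1/pi ∫_{-pi}^{pi} v(s)^2 ds = 18 + 14*pi**2 + 8*pi**4/5.
Subtract a_0^2/2 = 2*(9 + 2*pi**2)**2/9: Σ (a_n^2+b_n^2) = pi**2*(6 + 32*pi**2/45).

pi**2*(6 + 32*pi**2/45)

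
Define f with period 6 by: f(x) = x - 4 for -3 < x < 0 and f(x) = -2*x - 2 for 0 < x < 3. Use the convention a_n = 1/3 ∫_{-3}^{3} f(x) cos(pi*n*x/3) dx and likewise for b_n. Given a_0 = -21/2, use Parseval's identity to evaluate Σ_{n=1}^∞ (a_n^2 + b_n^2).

31/8

Parseval: a_0^2/2 + Σ_{n≥1} (a_n^2+b_n^2) = 1/3 ∫_{-3}^{3} f(x)^2 dx = 59.
Subtract a_0^2/2 = 441/8: Σ (a_n^2+b_n^2) = 31/8.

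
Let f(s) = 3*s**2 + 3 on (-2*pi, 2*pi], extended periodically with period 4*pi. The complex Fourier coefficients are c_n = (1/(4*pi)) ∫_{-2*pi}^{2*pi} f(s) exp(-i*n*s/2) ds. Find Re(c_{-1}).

-24

Since f is real-valued, Re(c_{-1}) = (1/(4*pi)) ∫_{-2*pi}^{2*pi} f(s) cos(-s/2) ds = a_{1}/2.
f is even and cos(-s/2) is even, so the integrand is even: ∫_{-2*pi}^{2*pi} f(s) cos(-s/2) ds = 2∫_0^{2*pi} f(s) cos(-s/2) ds.
Integrating by parts twice (tabular method), an antiderivative of (3*s**2 + 3) cos(-s/2) is 6*s**2*sin(s/2) + 24*s*cos(s/2) - 42*sin(s/2); evaluating from 0 to 2*pi: ∫_{0}^{2*pi} (3*s**2 + 3) cos(-s/2) ds = (-48*pi) - (0) = -48*pi.
So ∫_{-2*pi}^{2*pi} f(s) cos(-s/2) ds = -96*pi.
Hence Re(c_{-1}) = (1/(4*pi))·(-96*pi) = -24.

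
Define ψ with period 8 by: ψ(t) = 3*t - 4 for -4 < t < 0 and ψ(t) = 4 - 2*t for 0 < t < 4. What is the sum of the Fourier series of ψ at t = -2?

-10

ψ is continuous at t = -2 with value -10, so the series converges to -10 there.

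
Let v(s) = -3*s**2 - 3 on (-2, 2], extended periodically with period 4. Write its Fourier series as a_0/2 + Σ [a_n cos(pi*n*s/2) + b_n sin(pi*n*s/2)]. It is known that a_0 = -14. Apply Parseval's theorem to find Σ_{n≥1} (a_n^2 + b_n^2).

Parseval: a_0^2/2 + Σ_{n≥1} (a_n^2+b_n^2) = 1/2 ∫_{-2}^{2} v(s)^2 ds = 618/5.
Subtract a_0^2/2 = 98: Σ (a_n^2+b_n^2) = 128/5.

128/5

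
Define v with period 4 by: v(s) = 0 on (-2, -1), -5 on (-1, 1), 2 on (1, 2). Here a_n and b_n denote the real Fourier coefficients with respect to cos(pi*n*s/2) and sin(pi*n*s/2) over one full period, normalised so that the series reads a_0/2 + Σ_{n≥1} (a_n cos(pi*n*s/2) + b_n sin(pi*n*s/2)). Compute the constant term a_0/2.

a_0 = 1/2 ∫_{-2}^{2} v(s) ds = 1/2 · (-8) = -4.
So the constant term a_0/2 = -2.

-2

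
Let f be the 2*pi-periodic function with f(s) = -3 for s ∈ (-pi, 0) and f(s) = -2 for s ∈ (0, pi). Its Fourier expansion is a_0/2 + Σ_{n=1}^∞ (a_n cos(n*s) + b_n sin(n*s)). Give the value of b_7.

2/(7*pi)

b_7 = 1/pi ∫_{-pi}^{pi} f(s) sin(7*s) ds.
Split the integral at the breakpoints.
Directly, an antiderivative of (-3) sin(7*s) is 3*cos(7*s)/7; evaluating from -pi to 0: ∫_{-pi}^{0} (-3) sin(7*s) ds = (3/7) - (-3/7) = 6/7.
Directly, an antiderivative of (-2) sin(7*s) is 2*cos(7*s)/7; evaluating from 0 to pi: ∫_{0}^{pi} (-2) sin(7*s) ds = (-2/7) - (2/7) = -4/7.
Summing the pieces and multiplying by (1/pi) gives b_7 = 2/(7*pi).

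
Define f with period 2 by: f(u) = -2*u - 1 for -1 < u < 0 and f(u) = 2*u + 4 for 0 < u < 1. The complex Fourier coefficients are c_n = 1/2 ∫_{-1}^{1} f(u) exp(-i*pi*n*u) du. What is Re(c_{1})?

Since f is real-valued, Re(c_{1}) = 1/2 ∫_{-1}^{1} f(u) cos(pi*u) du = a_{1}/2.
Split the integral at the breakpoints.
Integrating by parts (boundary term plus one more integral), an antiderivative of (-2*u - 1) cos(pi*u) is -2*u*sin(pi*u)/pi - sin(pi*u)/pi - 2*cos(pi*u)/pi**2; evaluating from -1 to 0: ∫_{-1}^{0} (-2*u - 1) cos(pi*u) du = (-2/pi**2) - (2/pi**2) = -4/pi**2.
Integrating by parts (boundary term plus one more integral), an antiderivative of (2*u + 4) cos(pi*u) is 2*u*sin(pi*u)/pi + 4*sin(pi*u)/pi + 2*cos(pi*u)/pi**2; evaluating from 0 to 1: ∫_{0}^{1} (2*u + 4) cos(pi*u) du = (-2/pi**2) - (2/pi**2) = -4/pi**2.
So ∫_{-1}^{1} f(u) cos(pi*u) du = -8/pi**2.
Hence Re(c_{1}) = (1/2)·(-8/pi**2) = -4/pi**2.

-4/pi**2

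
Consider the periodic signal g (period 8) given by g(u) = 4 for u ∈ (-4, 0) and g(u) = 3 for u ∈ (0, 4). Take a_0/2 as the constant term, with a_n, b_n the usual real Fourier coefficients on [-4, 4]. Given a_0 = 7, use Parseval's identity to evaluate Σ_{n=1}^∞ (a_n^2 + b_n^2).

1/2

Parseval: a_0^2/2 + Σ_{n≥1} (a_n^2+b_n^2) = 1/4 ∫_{-4}^{4} g(u)^2 du = 25.
Subtract a_0^2/2 = 49/2: Σ (a_n^2+b_n^2) = 1/2.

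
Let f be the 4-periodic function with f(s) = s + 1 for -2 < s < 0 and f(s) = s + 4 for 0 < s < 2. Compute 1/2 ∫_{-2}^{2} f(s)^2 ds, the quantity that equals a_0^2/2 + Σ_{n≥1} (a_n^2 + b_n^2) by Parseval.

77/3

1/2 ∫_{-2}^{2} f(s)^2 ds = 1/2 · (154/3) = 77/3.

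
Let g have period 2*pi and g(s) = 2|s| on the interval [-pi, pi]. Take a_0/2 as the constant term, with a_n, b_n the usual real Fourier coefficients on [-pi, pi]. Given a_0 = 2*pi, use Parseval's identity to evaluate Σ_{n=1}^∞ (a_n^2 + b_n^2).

2*pi**2/3

Parseval: a_0^2/2 + Σ_{n≥1} (a_n^2+b_n^2) = 1/pi ∫_{-pi}^{pi} g(s)^2 ds = 8*pi**2/3.
Subtract a_0^2/2 = 2*pi**2: Σ (a_n^2+b_n^2) = 2*pi**2/3.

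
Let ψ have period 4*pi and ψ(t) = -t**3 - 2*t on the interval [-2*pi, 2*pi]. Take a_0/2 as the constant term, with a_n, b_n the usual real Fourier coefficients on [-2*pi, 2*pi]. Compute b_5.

-16*pi**2/5 - 104/125

b_5 = (1/(2*pi)) ∫_{-2*pi}^{2*pi} ψ(t) sin(5*t/2) dt.
ψ is odd and sin(5*t/2) is odd, so the integrand is even and b_5 = 1/pi ∫_0^{2*pi} ψ(t) sin(5*t/2) dt.
Integrating by parts three times (tabular method), an antiderivative of (-t**3 - 2*t) sin(5*t/2) is 2*t**3*cos(5*t/2)/5 - 12*t**2*sin(5*t/2)/25 + 52*t*cos(5*t/2)/125 - 104*sin(5*t/2)/625; evaluating from 0 to 2*pi: ∫_{0}^{2*pi} (-t**3 - 2*t) sin(5*t/2) dt = (-8*pi*(13 + 50*pi**2)/125) - (0) = -8*pi*(13 + 50*pi**2)/125.
Hence b_5 = (1/pi)·(-8*pi*(13 + 50*pi**2)/125) = -16*pi**2/5 - 104/125.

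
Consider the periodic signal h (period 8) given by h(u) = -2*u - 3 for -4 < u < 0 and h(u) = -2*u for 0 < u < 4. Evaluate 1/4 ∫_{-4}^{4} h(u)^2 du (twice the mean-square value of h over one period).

1/4 ∫_{-4}^{4} h(u)^2 du = 1/4 · (332/3) = 83/3.

83/3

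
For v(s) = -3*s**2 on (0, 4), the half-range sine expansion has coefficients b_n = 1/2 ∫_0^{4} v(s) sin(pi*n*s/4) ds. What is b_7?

b_7 = 1/2 ∫_0^{4} (-3*s**2) sin(7*pi*s/4) ds.
Integrating by parts twice (tabular method), an antiderivative of (-3*s**2) sin(7*pi*s/4) is 12*s**2*cos(7*pi*s/4)/(7*pi) - 96*s*sin(7*pi*s/4)/(49*pi**2) - 384*cos(7*pi*s/4)/(343*pi**3); evaluating from 0 to 4: ∫_{0}^{4} (-3*s**2) sin(7*pi*s/4) ds = (192*(2 - 49*pi**2)/(343*pi**3)) - (-384/(343*pi**3)) = 192*(4 - 49*pi**2)/(343*pi**3).
Hence b_7 = (1/2)·(192*(4 - 49*pi**2)/(343*pi**3)) = 96*(4 - 49*pi**2)/(343*pi**3).

96*(4 - 49*pi**2)/(343*pi**3)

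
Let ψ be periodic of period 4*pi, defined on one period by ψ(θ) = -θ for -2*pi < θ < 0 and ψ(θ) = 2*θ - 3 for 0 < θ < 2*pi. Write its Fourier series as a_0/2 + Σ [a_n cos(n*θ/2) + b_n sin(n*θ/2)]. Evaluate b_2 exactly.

-1

b_2 = (1/(2*pi)) ∫_{-2*pi}^{2*pi} ψ(θ) sin(θ) dθ.
Split the integral at the breakpoints.
Integrating by parts (boundary term plus one more integral), an antiderivative of (-θ) sin(θ) is θ*cos(θ) - sin(θ); evaluating from -2*pi to 0: ∫_{-2*pi}^{0} (-θ) sin(θ) dθ = (0) - (-2*pi) = 2*pi.
Integrating by parts (boundary term plus one more integral), an antiderivative of (2*θ - 3) sin(θ) is -2*θ*cos(θ) + 2*sin(θ) + 3*cos(θ); evaluating from 0 to 2*pi: ∫_{0}^{2*pi} (2*θ - 3) sin(θ) dθ = (3 - 4*pi) - (3) = -4*pi.
Summing the pieces and multiplying by (1/(2*pi)) gives b_2 = -1.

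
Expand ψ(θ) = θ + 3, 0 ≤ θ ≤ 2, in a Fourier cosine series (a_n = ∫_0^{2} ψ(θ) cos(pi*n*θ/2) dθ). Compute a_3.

a_3 = ∫_0^{2} (θ + 3) cos(3*pi*θ/2) dθ.
Integrating by parts (boundary term plus one more integral), an antiderivative of (θ + 3) cos(3*pi*θ/2) is 2*θ*sin(3*pi*θ/2)/(3*pi) + 2*sin(3*pi*θ/2)/pi + 4*cos(3*pi*θ/2)/(9*pi**2); evaluating from 0 to 2: ∫_{0}^{2} (θ + 3) cos(3*pi*θ/2) dθ = (-4/(9*pi**2)) - (4/(9*pi**2)) = -8/(9*pi**2).
Hence a_3 = -8/(9*pi**2).

-8/(9*pi**2)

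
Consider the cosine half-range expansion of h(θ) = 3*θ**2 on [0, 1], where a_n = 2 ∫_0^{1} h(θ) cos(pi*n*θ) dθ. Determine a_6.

1/(3*pi**2)

a_6 = 2 ∫_0^{1} (3*θ**2) cos(6*pi*θ) dθ.
Integrating by parts twice (tabular method), an antiderivative of (3*θ**2) cos(6*pi*θ) is θ**2*sin(6*pi*θ)/(2*pi) + θ*cos(6*pi*θ)/(6*pi**2) - sin(6*pi*θ)/(36*pi**3); evaluating from 0 to 1: ∫_{0}^{1} (3*θ**2) cos(6*pi*θ) dθ = (1/(6*pi**2)) - (0) = 1/(6*pi**2).
Hence a_6 = 2·(1/(6*pi**2)) = 1/(3*pi**2).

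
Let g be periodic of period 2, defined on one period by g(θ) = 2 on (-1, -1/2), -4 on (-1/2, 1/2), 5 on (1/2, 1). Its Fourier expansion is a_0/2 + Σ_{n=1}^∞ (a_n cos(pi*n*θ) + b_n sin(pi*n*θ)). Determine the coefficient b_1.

b_1 = ∫_{-1}^{1} g(θ) sin(pi*θ) dθ.
Split the integral at the breakpoints.
Directly, an antiderivative of (2) sin(pi*θ) is -2*cos(pi*θ)/pi; evaluating from -1 to -1/2: ∫_{-1}^{-1/2} (2) sin(pi*θ) dθ = (0) - (2/pi) = -2/pi.
Directly, an antiderivative of (-4) sin(pi*θ) is 4*cos(pi*θ)/pi; evaluating from -1/2 to 1/2: ∫_{-1/2}^{1/2} (-4) sin(pi*θ) dθ = (0) - (0) = 0.
Directly, an antiderivative of (5) sin(pi*θ) is -5*cos(pi*θ)/pi; evaluating from 1/2 to 1: ∫_{1/2}^{1} (5) sin(pi*θ) dθ = (5/pi) - (0) = 5/pi.
Summing the pieces gives b_1 = 3/pi.

3/pi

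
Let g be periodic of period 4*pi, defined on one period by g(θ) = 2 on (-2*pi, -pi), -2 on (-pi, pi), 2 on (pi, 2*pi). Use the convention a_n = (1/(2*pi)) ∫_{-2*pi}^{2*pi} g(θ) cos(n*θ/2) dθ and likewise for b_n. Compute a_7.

8/(7*pi)

a_7 = (1/(2*pi)) ∫_{-2*pi}^{2*pi} g(θ) cos(7*θ/2) dθ.
g is even and cos(7*θ/2) is even, so the integrand is even and a_7 = 1/pi ∫_0^{2*pi} g(θ) cos(7*θ/2) dθ.
Split the integral at the breakpoints.
Directly, an antiderivative of (-2) cos(7*θ/2) is -4*sin(7*θ/2)/7; evaluating from 0 to pi: ∫_{0}^{pi} (-2) cos(7*θ/2) dθ = (4/7) - (0) = 4/7.
Directly, an antiderivative of (2) cos(7*θ/2) is 4*sin(7*θ/2)/7; evaluating from pi to 2*pi: ∫_{pi}^{2*pi} (2) cos(7*θ/2) dθ = (0) - (-4/7) = 4/7.
Summing the pieces and multiplying by (1/pi) gives a_7 = 8/(7*pi).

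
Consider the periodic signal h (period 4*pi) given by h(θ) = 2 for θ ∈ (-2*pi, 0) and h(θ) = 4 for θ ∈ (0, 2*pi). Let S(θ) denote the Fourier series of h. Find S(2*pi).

3

At θ = 2*pi the one-sided limits are h(2*pi^-) = 4 and h(2*pi^+) = 2.
By Dirichlet's theorem the series converges to their average, [(4) + (2)]/2 = 3.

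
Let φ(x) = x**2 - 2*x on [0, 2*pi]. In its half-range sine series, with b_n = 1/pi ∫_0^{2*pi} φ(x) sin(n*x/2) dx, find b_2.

b_2 = 1/pi ∫_0^{2*pi} (x**2 - 2*x) sin(x) dx.
Integrating by parts twice (tabular method), an antiderivative of (x**2 - 2*x) sin(x) is -x**2*cos(x) + 2*x*sin(x) + 2*x*cos(x) - 2*sin(x) + 2*cos(x); evaluating from 0 to 2*pi: ∫_{0}^{2*pi} (x**2 - 2*x) sin(x) dx = (-4*pi**2 + 2 + 4*pi) - (2) = 4*pi*(1 - pi).
Hence b_2 = (1/pi)·(4*pi*(1 - pi)) = 4 - 4*pi.

4 - 4*pi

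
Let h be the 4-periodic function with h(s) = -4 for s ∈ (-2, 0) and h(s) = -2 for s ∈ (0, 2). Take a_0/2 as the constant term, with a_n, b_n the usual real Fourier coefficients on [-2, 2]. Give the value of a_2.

a_2 = 1/2 ∫_{-2}^{2} h(s) cos(pi*s) ds.
Split the integral at the breakpoints.
Directly, an antiderivative of (-4) cos(pi*s) is -4*sin(pi*s)/pi; evaluating from -2 to 0: ∫_{-2}^{0} (-4) cos(pi*s) ds = (0) - (0) = 0.
Directly, an antiderivative of (-2) cos(pi*s) is -2*sin(pi*s)/pi; evaluating from 0 to 2: ∫_{0}^{2} (-2) cos(pi*s) ds = (0) - (0) = 0.
Summing the pieces and multiplying by (1/2) gives a_2 = 0.

0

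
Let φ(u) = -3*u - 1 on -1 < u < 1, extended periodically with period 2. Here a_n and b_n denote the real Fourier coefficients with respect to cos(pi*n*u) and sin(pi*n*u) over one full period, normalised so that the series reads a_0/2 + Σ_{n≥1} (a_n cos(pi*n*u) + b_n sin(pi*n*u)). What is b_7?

b_7 = ∫_{-1}^{1} φ(u) sin(7*pi*u) du.
Integrating by parts (boundary term plus one more integral), an antiderivative of (-3*u - 1) sin(7*pi*u) is 3*u*cos(7*pi*u)/(7*pi) - 3*sin(7*pi*u)/(49*pi**2) + cos(7*pi*u)/(7*pi); evaluating from -1 to 1: ∫_{-1}^{1} (-3*u - 1) sin(7*pi*u) du = (-4/(7*pi)) - (2/(7*pi)) = -6/(7*pi).
Hence b_7 = -6/(7*pi).

-6/(7*pi)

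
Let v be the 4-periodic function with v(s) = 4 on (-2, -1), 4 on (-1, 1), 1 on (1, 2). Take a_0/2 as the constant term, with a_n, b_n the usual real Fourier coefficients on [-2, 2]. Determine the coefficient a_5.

3/(5*pi)

a_5 = 1/2 ∫_{-2}^{2} v(s) cos(5*pi*s/2) ds.
Split the integral at the breakpoints.
Directly, an antiderivative of (4) cos(5*pi*s/2) is 8*sin(5*pi*s/2)/(5*pi); evaluating from -2 to -1: ∫_{-2}^{-1} (4) cos(5*pi*s/2) ds = (-8/(5*pi)) - (0) = -8/(5*pi).
Directly, an antiderivative of (4) cos(5*pi*s/2) is 8*sin(5*pi*s/2)/(5*pi); evaluating from -1 to 1: ∫_{-1}^{1} (4) cos(5*pi*s/2) ds = (8/(5*pi)) - (-8/(5*pi)) = 16/(5*pi).
Directly, an antiderivative of (1) cos(5*pi*s/2) is 2*sin(5*pi*s/2)/(5*pi); evaluating from 1 to 2: ∫_{1}^{2} (1) cos(5*pi*s/2) ds = (0) - (2/(5*pi)) = -2/(5*pi).
Summing the pieces and multiplying by (1/2) gives a_5 = 3/(5*pi).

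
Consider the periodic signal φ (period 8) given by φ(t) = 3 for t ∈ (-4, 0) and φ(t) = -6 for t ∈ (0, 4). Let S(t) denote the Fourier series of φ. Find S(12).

-3/2

t = 12 differs from t = 4 by 1 full period(s), and the series is 8-periodic.
At t = 4 the one-sided limits are φ(4^-) = -6 and φ(4^+) = 3.
By Dirichlet's theorem the series converges to their average, [(-6) + (3)]/2 = -3/2.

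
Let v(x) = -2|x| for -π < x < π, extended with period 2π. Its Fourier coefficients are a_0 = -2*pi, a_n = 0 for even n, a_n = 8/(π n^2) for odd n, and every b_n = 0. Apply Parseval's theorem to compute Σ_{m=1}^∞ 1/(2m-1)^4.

pi**4/96

Parseval: a_0^2/2 + Σ a_n^2 = (1/π) ∫_{-π}^{π} v(x)^2 dx = 8*pi**2/3.
Subtract a_0^2/2 = 2*pi**2: Σ a_n^2 = 2*pi**2/3.
Only odd n contribute, with a_n^2 = 64/(π^2 n^4), so Σ_{m≥1} 1/(2m-1)^4 = π^2·(2*pi**2/3)/64 = pi**4/96.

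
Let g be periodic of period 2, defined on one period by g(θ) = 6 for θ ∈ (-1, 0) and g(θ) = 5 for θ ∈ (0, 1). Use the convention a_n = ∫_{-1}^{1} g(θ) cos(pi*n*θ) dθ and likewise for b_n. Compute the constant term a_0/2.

11/2

a_0 = ∫_{-1}^{1} g(θ) dθ = 11.
So the constant term a_0/2 = 11/2.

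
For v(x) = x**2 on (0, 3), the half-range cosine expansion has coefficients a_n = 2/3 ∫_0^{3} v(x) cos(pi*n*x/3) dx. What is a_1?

-36/pi**2

a_1 = 2/3 ∫_0^{3} (x**2) cos(pi*x/3) dx.
Integrating by parts twice (tabular method), an antiderivative of (x**2) cos(pi*x/3) is 3*x**2*sin(pi*x/3)/pi + 18*x*cos(pi*x/3)/pi**2 - 54*sin(pi*x/3)/pi**3; evaluating from 0 to 3: ∫_{0}^{3} (x**2) cos(pi*x/3) dx = (-54/pi**2) - (0) = -54/pi**2.
Hence a_1 = (2/3)·(-54/pi**2) = -36/pi**2.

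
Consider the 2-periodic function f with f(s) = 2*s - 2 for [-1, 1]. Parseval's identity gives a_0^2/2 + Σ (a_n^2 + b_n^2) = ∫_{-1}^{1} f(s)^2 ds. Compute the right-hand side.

∫_{-1}^{1} f(s)^2 ds = 32/3.

32/3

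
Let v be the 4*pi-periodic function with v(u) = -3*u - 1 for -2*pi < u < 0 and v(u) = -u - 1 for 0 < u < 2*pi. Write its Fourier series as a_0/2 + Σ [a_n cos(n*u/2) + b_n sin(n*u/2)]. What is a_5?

-8/(25*pi)

a_5 = (1/(2*pi)) ∫_{-2*pi}^{2*pi} v(u) cos(5*u/2) du.
Split the integral at the breakpoints.
Integrating by parts (boundary term plus one more integral), an antiderivative of (-3*u - 1) cos(5*u/2) is -6*u*sin(5*u/2)/5 - 2*sin(5*u/2)/5 - 12*cos(5*u/2)/25; evaluating from -2*pi to 0: ∫_{-2*pi}^{0} (-3*u - 1) cos(5*u/2) du = (-12/25) - (12/25) = -24/25.
Integrating by parts (boundary term plus one more integral), an antiderivative of (-u - 1) cos(5*u/2) is -2*u*sin(5*u/2)/5 - 2*sin(5*u/2)/5 - 4*cos(5*u/2)/25; evaluating from 0 to 2*pi: ∫_{0}^{2*pi} (-u - 1) cos(5*u/2) du = (4/25) - (-4/25) = 8/25.
Summing the pieces and multiplying by (1/(2*pi)) gives a_5 = -8/(25*pi).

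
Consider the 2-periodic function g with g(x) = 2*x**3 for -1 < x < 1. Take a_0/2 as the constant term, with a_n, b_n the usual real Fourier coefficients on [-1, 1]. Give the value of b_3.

4*(-2 + 3*pi**2)/(9*pi**3)

b_3 = ∫_{-1}^{1} g(x) sin(3*pi*x) dx.
g is odd and sin(3*pi*x) is odd, so the integrand is even and b_3 = 2 ∫_0^{1} g(x) sin(3*pi*x) dx.
Integrating by parts three times (tabular method), an antiderivative of (2*x**3) sin(3*pi*x) is -2*x**3*cos(3*pi*x)/(3*pi) + 2*x**2*sin(3*pi*x)/(3*pi**2) + 4*x*cos(3*pi*x)/(9*pi**3) - 4*sin(3*pi*x)/(27*pi**4); evaluating from 0 to 1: ∫_{0}^{1} (2*x**3) sin(3*pi*x) dx = (2*(-2 + 3*pi**2)/(9*pi**3)) - (0) = 2*(-2 + 3*pi**2)/(9*pi**3).
Hence b_3 = 2·(2*(-2 + 3*pi**2)/(9*pi**3)) = 4*(-2 + 3*pi**2)/(9*pi**3).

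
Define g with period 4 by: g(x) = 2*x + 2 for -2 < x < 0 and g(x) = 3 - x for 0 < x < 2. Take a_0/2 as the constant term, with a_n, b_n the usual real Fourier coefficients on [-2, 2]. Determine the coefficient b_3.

b_3 = 1/2 ∫_{-2}^{2} g(x) sin(3*pi*x/2) dx.
Split the integral at the breakpoints.
Integrating by parts (boundary term plus one more integral), an antiderivative of (2*x + 2) sin(3*pi*x/2) is -4*x*cos(3*pi*x/2)/(3*pi) + 8*sin(3*pi*x/2)/(9*pi**2) - 4*cos(3*pi*x/2)/(3*pi); evaluating from -2 to 0: ∫_{-2}^{0} (2*x + 2) sin(3*pi*x/2) dx = (-4/(3*pi)) - (-4/(3*pi)) = 0.
Integrating by parts (boundary term plus one more integral), an antiderivative of (3 - x) sin(3*pi*x/2) is 2*x*cos(3*pi*x/2)/(3*pi) - 4*sin(3*pi*x/2)/(9*pi**2) - 2*cos(3*pi*x/2)/pi; evaluating from 0 to 2: ∫_{0}^{2} (3 - x) sin(3*pi*x/2) dx = (2/(3*pi)) - (-2/pi) = 8/(3*pi).
Summing the pieces and multiplying by (1/2) gives b_3 = 4/(3*pi).

4/(3*pi)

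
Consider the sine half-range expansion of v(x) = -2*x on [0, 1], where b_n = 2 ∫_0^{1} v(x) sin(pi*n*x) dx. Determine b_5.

b_5 = 2 ∫_0^{1} (-2*x) sin(5*pi*x) dx.
Integrating by parts (boundary term plus one more integral), an antiderivative of (-2*x) sin(5*pi*x) is 2*x*cos(5*pi*x)/(5*pi) - 2*sin(5*pi*x)/(25*pi**2); evaluating from 0 to 1: ∫_{0}^{1} (-2*x) sin(5*pi*x) dx = (-2/(5*pi)) - (0) = -2/(5*pi).
Hence b_5 = 2·(-2/(5*pi)) = -4/(5*pi).

-4/(5*pi)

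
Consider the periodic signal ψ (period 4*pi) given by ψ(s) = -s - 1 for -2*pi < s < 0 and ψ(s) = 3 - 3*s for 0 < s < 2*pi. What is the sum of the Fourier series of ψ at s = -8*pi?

1

s = -8*pi differs from s = 0 by -2 full period(s), and the series is 4*pi-periodic.
At s = 0 the one-sided limits are ψ(0^-) = -1 and ψ(0^+) = 3.
By Dirichlet's theorem the series converges to their average, [(-1) + (3)]/2 = 1.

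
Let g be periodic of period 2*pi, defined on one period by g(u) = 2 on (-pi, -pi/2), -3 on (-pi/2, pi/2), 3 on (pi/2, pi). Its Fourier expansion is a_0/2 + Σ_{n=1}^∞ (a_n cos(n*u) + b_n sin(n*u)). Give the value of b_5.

b_5 = 1/pi ∫_{-pi}^{pi} g(u) sin(5*u) du.
Split the integral at the breakpoints.
Directly, an antiderivative of (2) sin(5*u) is -2*cos(5*u)/5; evaluating from -pi to -pi/2: ∫_{-pi}^{-pi/2} (2) sin(5*u) du = (0) - (2/5) = -2/5.
Directly, an antiderivative of (-3) sin(5*u) is 3*cos(5*u)/5; evaluating from -pi/2 to pi/2: ∫_{-pi/2}^{pi/2} (-3) sin(5*u) du = (0) - (0) = 0.
Directly, an antiderivative of (3) sin(5*u) is -3*cos(5*u)/5; evaluating from pi/2 to pi: ∫_{pi/2}^{pi} (3) sin(5*u) du = (3/5) - (0) = 3/5.
Summing the pieces and multiplying by (1/pi) gives b_5 = 1/(5*pi).

1/(5*pi)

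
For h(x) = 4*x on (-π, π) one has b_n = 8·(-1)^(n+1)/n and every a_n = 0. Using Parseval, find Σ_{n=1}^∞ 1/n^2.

pi**2/6

Parseval: Σ b_n^2 = (1/π) ∫_{-π}^{π} h(x)^2 dx = 32*pi**2/3.
Σ b_n^2 = Σ 64/n^2, so Σ 1/n^2 = (32*pi**2/3)/64 = pi**2/6.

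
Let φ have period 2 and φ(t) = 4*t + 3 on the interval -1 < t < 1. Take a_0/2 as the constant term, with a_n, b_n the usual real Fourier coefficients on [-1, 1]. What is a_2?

0

a_2 = ∫_{-1}^{1} φ(t) cos(2*pi*t) dt.
Integrating by parts (boundary term plus one more integral), an antiderivative of (4*t + 3) cos(2*pi*t) is 2*t*sin(2*pi*t)/pi + 3*sin(2*pi*t)/(2*pi) + cos(2*pi*t)/pi**2; evaluating from -1 to 1: ∫_{-1}^{1} (4*t + 3) cos(2*pi*t) dt = (pi**(-2)) - (pi**(-2)) = 0.
Hence a_2 = 0.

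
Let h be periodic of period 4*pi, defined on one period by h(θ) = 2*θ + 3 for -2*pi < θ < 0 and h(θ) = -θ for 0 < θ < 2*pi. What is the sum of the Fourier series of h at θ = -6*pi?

θ = -6*pi differs from θ = 2*pi by -2 full period(s), and the series is 4*pi-periodic.
At θ = 2*pi the one-sided limits are h(2*pi^-) = -2*pi and h(2*pi^+) = 3 - 4*pi.
By Dirichlet's theorem the series converges to their average, [(-2*pi) + (3 - 4*pi)]/2 = 3/2 - 3*pi.

3/2 - 3*pi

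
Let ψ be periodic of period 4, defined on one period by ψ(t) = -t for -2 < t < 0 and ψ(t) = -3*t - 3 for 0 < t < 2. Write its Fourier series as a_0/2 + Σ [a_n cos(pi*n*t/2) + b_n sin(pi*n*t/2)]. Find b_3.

b_3 = 1/2 ∫_{-2}^{2} ψ(t) sin(3*pi*t/2) dt.
Split the integral at the breakpoints.
Integrating by parts (boundary term plus one more integral), an antiderivative of (-t) sin(3*pi*t/2) is 2*t*cos(3*pi*t/2)/(3*pi) - 4*sin(3*pi*t/2)/(9*pi**2); evaluating from -2 to 0: ∫_{-2}^{0} (-t) sin(3*pi*t/2) dt = (0) - (4/(3*pi)) = -4/(3*pi).
Integrating by parts (boundary term plus one more integral), an antiderivative of (-3*t - 3) sin(3*pi*t/2) is 2*t*cos(3*pi*t/2)/pi - 4*sin(3*pi*t/2)/(3*pi**2) + 2*cos(3*pi*t/2)/pi; evaluating from 0 to 2: ∫_{0}^{2} (-3*t - 3) sin(3*pi*t/2) dt = (-6/pi) - (2/pi) = -8/pi.
Summing the pieces and multiplying by (1/2) gives b_3 = -14/(3*pi).

-14/(3*pi)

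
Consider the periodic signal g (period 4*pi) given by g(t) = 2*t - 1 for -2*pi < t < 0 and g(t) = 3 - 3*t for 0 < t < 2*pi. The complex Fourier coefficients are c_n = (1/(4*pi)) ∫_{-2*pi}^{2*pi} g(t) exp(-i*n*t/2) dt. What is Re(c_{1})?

Since g is real-valued, Re(c_{1}) = (1/(4*pi)) ∫_{-2*pi}^{2*pi} g(t) cos(t/2) dt = a_{1}/2.
Split the integral at the breakpoints.
Integrating by parts (boundary term plus one more integral), an antiderivative of (2*t - 1) cos(t/2) is 4*t*sin(t/2) - 2*sin(t/2) + 8*cos(t/2); evaluating from -2*pi to 0: ∫_{-2*pi}^{0} (2*t - 1) cos(t/2) dt = (8) - (-8) = 16.
Integrating by parts (boundary term plus one more integral), an antiderivative of (3 - 3*t) cos(t/2) is -6*t*sin(t/2) + 6*sin(t/2) - 12*cos(t/2); evaluating from 0 to 2*pi: ∫_{0}^{2*pi} (3 - 3*t) cos(t/2) dt = (12) - (-12) = 24.
So ∫_{-2*pi}^{2*pi} g(t) cos(t/2) dt = 40.
Hence Re(c_{1}) = (1/(4*pi))·(40) = 10/pi.

10/pi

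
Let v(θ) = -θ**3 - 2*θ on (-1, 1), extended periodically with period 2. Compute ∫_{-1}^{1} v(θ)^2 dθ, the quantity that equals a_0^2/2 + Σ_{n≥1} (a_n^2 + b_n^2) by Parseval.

∫_{-1}^{1} v(θ)^2 dθ = 478/105.

478/105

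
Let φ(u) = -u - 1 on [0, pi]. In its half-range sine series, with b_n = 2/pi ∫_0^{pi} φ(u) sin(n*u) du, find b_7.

b_7 = 2/pi ∫_0^{pi} (-u - 1) sin(7*u) du.
Integrating by parts (boundary term plus one more integral), an antiderivative of (-u - 1) sin(7*u) is u*cos(7*u)/7 - sin(7*u)/49 + cos(7*u)/7; evaluating from 0 to pi: ∫_{0}^{pi} (-u - 1) sin(7*u) du = (-pi/7 - 1/7) - (1/7) = -pi/7 - 2/7.
Hence b_7 = (2/pi)·(-pi/7 - 2/7) = 2*(-pi - 2)/(7*pi).

2*(-pi - 2)/(7*pi)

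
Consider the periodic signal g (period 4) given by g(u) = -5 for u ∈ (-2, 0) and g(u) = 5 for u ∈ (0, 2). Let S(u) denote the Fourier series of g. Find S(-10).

0

u = -10 differs from u = -2 by -2 full period(s), and the series is 4-periodic.
At u = -2 the one-sided limits are g(-2^-) = 5 and g(-2^+) = -5.
By Dirichlet's theorem the series converges to their average, [(5) + (-5)]/2 = 0.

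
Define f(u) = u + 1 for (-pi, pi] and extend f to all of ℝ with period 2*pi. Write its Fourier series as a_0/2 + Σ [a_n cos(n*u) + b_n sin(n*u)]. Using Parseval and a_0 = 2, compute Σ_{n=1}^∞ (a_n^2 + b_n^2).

2*pi**2/3

Parseval: a_0^2/2 + Σ_{n≥1} (a_n^2+b_n^2) = 1/pi ∫_{-pi}^{pi} f(u)^2 du = 2 + 2*pi**2/3.
Subtract a_0^2/2 = 2: Σ (a_n^2+b_n^2) = 2*pi**2/3.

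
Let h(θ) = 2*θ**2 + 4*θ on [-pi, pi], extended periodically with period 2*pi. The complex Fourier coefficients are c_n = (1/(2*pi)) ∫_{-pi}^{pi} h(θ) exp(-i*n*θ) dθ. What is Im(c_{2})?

Since h is real-valued, Im(c_{2}) = -(1/(2*pi)) ∫_{-pi}^{pi} h(θ) sin(2*θ) dθ = -b_{2}/2.
Integrating by parts twice (tabular method), an antiderivative of (2*θ**2 + 4*θ) sin(2*θ) is -θ**2*cos(2*θ) + θ*sin(2*θ) - 2*θ*cos(2*θ) + sin(2*θ) + cos(2*θ)/2; evaluating from -pi to pi: ∫_{-pi}^{pi} (2*θ**2 + 4*θ) sin(2*θ) dθ = (-pi**2 - 2*pi + 1/2) - (-pi**2 + 1/2 + 2*pi) = -4*pi.
Hence Im(c_{2}) = (-1/(2*pi))·(-4*pi) = 2.

2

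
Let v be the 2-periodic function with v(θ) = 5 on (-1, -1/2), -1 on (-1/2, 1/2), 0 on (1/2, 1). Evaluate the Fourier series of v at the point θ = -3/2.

θ = -3/2 differs from θ = 1/2 by -1 full period(s), and the series is 2-periodic.
At θ = 1/2 the one-sided limits are v(1/2^-) = -1 and v(1/2^+) = 0.
By Dirichlet's theorem the series converges to their average, [(-1) + (0)]/2 = -1/2.

-1/2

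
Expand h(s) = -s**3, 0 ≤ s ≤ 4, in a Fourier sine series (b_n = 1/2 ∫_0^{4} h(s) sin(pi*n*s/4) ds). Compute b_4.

b_4 = 1/2 ∫_0^{4} (-s**3) sin(pi*s) ds.
Integrating by parts three times (tabular method), an antiderivative of (-s**3) sin(pi*s) is s**3*cos(pi*s)/pi - 3*s**2*sin(pi*s)/pi**2 - 6*s*cos(pi*s)/pi**3 + 6*sin(pi*s)/pi**4; evaluating from 0 to 4: ∫_{0}^{4} (-s**3) sin(pi*s) ds = (-24/pi**3 + 64/pi) - (0) = -24/pi**3 + 64/pi.
Hence b_4 = (1/2)·(-24/pi**3 + 64/pi) = -12/pi**3 + 32/pi.

-12/pi**3 + 32/pi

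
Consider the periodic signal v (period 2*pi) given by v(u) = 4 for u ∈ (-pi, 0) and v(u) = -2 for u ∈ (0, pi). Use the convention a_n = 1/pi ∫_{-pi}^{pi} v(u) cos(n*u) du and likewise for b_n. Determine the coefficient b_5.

-12/(5*pi)

b_5 = 1/pi ∫_{-pi}^{pi} v(u) sin(5*u) du.
Split the integral at the breakpoints.
Directly, an antiderivative of (4) sin(5*u) is -4*cos(5*u)/5; evaluating from -pi to 0: ∫_{-pi}^{0} (4) sin(5*u) du = (-4/5) - (4/5) = -8/5.
Directly, an antiderivative of (-2) sin(5*u) is 2*cos(5*u)/5; evaluating from 0 to pi: ∫_{0}^{pi} (-2) sin(5*u) du = (-2/5) - (2/5) = -4/5.
Summing the pieces and multiplying by (1/pi) gives b_5 = -12/(5*pi).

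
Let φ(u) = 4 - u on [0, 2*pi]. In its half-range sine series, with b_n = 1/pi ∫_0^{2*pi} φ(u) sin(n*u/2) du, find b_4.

1

b_4 = 1/pi ∫_0^{2*pi} (4 - u) sin(2*u) du.
Integrating by parts (boundary term plus one more integral), an antiderivative of (4 - u) sin(2*u) is u*cos(2*u)/2 - sin(2*u)/4 - 2*cos(2*u); evaluating from 0 to 2*pi: ∫_{0}^{2*pi} (4 - u) sin(2*u) du = (-2 + pi) - (-2) = pi.
Hence b_4 = (1/pi)·(pi) = 1.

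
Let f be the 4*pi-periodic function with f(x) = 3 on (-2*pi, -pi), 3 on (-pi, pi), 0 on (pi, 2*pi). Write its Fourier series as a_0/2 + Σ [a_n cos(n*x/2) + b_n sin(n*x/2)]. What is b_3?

b_3 = (1/(2*pi)) ∫_{-2*pi}^{2*pi} f(x) sin(3*x/2) dx.
Split the integral at the breakpoints.
Directly, an antiderivative of (3) sin(3*x/2) is -2*cos(3*x/2); evaluating from -2*pi to -pi: ∫_{-2*pi}^{-pi} (3) sin(3*x/2) dx = (0) - (2) = -2.
Directly, an antiderivative of (3) sin(3*x/2) is -2*cos(3*x/2); evaluating from -pi to pi: ∫_{-pi}^{pi} (3) sin(3*x/2) dx = (0) - (0) = 0.
∫_{pi}^{2*pi} (0) sin(3*x/2) dx = 0.
Summing the pieces and multiplying by (1/(2*pi)) gives b_3 = -1/pi.

-1/pi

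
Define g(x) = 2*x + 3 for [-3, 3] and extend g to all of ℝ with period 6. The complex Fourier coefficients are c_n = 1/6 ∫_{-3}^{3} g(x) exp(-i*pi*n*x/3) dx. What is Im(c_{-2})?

-3/pi

Since g is real-valued, Im(c_{-2}) = -1/6 ∫_{-3}^{3} g(x) sin(-2*pi*x/3) dx = b_{2}/2.
Integrating by parts (boundary term plus one more integral), an antiderivative of (2*x + 3) sin(-2*pi*x/3) is 3*x*cos(2*pi*x/3)/pi - 9*sin(2*pi*x/3)/(2*pi**2) + 9*cos(2*pi*x/3)/(2*pi); evaluating from -3 to 3: ∫_{-3}^{3} (2*x + 3) sin(-2*pi*x/3) dx = (27/(2*pi)) - (-9/(2*pi)) = 18/pi.
Hence Im(c_{-2}) = (-1/6)·(18/pi) = -3/pi.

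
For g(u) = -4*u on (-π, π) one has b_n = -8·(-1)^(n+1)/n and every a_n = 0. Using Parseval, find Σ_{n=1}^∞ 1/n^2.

pi**2/6

Parseval: Σ b_n^2 = (1/π) ∫_{-π}^{π} g(u)^2 du = 32*pi**2/3.
Σ b_n^2 = Σ 64/n^2, so Σ 1/n^2 = (32*pi**2/3)/64 = pi**2/6.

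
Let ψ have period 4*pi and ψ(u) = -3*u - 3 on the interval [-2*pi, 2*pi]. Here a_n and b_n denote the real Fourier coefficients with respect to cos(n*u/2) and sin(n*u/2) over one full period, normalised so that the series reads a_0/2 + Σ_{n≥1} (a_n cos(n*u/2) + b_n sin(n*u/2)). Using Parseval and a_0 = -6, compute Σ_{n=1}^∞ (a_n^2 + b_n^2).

24*pi**2

Parseval: a_0^2/2 + Σ_{n≥1} (a_n^2+b_n^2) = (1/(2*pi)) ∫_{-2*pi}^{2*pi} ψ(u)^2 du = 18 + 24*pi**2.
Subtract a_0^2/2 = 18: Σ (a_n^2+b_n^2) = 24*pi**2.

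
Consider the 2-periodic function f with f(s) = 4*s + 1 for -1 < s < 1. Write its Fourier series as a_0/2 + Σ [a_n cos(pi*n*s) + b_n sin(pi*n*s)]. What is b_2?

b_2 = ∫_{-1}^{1} f(s) sin(2*pi*s) ds.
Integrating by parts (boundary term plus one more integral), an antiderivative of (4*s + 1) sin(2*pi*s) is -2*s*cos(2*pi*s)/pi + sin(2*pi*s)/pi**2 - cos(2*pi*s)/(2*pi); evaluating from -1 to 1: ∫_{-1}^{1} (4*s + 1) sin(2*pi*s) ds = (-5/(2*pi)) - (3/(2*pi)) = -4/pi.
Hence b_2 = -4/pi.

-4/pi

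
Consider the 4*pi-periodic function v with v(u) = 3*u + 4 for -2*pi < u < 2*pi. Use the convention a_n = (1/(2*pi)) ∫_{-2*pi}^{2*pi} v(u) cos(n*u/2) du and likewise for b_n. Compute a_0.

a_0 = (1/(2*pi)) ∫_{-2*pi}^{2*pi} v(u) du = (1/(2*pi)) · (16*pi) = 8.

8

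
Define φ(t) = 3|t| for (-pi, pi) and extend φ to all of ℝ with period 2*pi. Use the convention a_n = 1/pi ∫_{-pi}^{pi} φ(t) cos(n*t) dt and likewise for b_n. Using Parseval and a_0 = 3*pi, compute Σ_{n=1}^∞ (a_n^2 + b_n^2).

Parseval: a_0^2/2 + Σ_{n≥1} (a_n^2+b_n^2) = 1/pi ∫_{-pi}^{pi} φ(t)^2 dt = 6*pi**2.
Subtract a_0^2/2 = 9*pi**2/2: Σ (a_n^2+b_n^2) = 3*pi**2/2.

3*pi**2/2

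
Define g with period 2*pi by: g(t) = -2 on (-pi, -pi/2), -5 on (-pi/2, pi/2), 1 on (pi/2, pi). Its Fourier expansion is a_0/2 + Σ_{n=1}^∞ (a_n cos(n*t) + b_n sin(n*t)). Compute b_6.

b_6 = 1/pi ∫_{-pi}^{pi} g(t) sin(6*t) dt.
Split the integral at the breakpoints.
Directly, an antiderivative of (-2) sin(6*t) is cos(6*t)/3; evaluating from -pi to -pi/2: ∫_{-pi}^{-pi/2} (-2) sin(6*t) dt = (-1/3) - (1/3) = -2/3.
Directly, an antiderivative of (-5) sin(6*t) is 5*cos(6*t)/6; evaluating from -pi/2 to pi/2: ∫_{-pi/2}^{pi/2} (-5) sin(6*t) dt = (-5/6) - (-5/6) = 0.
Directly, an antiderivative of (1) sin(6*t) is -cos(6*t)/6; evaluating from pi/2 to pi: ∫_{pi/2}^{pi} (1) sin(6*t) dt = (-1/6) - (1/6) = -1/3.
Summing the pieces and multiplying by (1/pi) gives b_6 = -1/pi.

-1/pi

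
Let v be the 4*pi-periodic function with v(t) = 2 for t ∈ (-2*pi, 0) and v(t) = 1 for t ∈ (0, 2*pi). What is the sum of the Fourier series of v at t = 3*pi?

2

t = 3*pi differs from t = -pi by 1 full period(s), and the series is 4*pi-periodic.
v is continuous at t = -pi with value 2, so the series converges to 2 there.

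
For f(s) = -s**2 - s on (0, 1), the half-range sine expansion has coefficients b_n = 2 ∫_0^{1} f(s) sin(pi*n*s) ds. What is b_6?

b_6 = 2 ∫_0^{1} (-s**2 - s) sin(6*pi*s) ds.
Integrating by parts twice (tabular method), an antiderivative of (-s**2 - s) sin(6*pi*s) is s**2*cos(6*pi*s)/(6*pi) - s*sin(6*pi*s)/(18*pi**2) + s*cos(6*pi*s)/(6*pi) - sin(6*pi*s)/(36*pi**2) - cos(6*pi*s)/(108*pi**3); evaluating from 0 to 1: ∫_{0}^{1} (-s**2 - s) sin(6*pi*s) ds = ((-1 + 36*pi**2)/(108*pi**3)) - (-1/(108*pi**3)) = 1/(3*pi).
Hence b_6 = 2·(1/(3*pi)) = 2/(3*pi).

2/(3*pi)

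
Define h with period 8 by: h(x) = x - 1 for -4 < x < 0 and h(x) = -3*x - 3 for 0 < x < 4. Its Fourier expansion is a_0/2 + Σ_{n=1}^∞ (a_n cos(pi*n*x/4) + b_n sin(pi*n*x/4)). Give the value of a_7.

32/(49*pi**2)

a_7 = 1/4 ∫_{-4}^{4} h(x) cos(7*pi*x/4) dx.
Split the integral at the breakpoints.
Integrating by parts (boundary term plus one more integral), an antiderivative of (x - 1) cos(7*pi*x/4) is 4*x*sin(7*pi*x/4)/(7*pi) - 4*sin(7*pi*x/4)/(7*pi) + 16*cos(7*pi*x/4)/(49*pi**2); evaluating from -4 to 0: ∫_{-4}^{0} (x - 1) cos(7*pi*x/4) dx = (16/(49*pi**2)) - (-16/(49*pi**2)) = 32/(49*pi**2).
Integrating by parts (boundary term plus one more integral), an antiderivative of (-3*x - 3) cos(7*pi*x/4) is -12*x*sin(7*pi*x/4)/(7*pi) - 12*sin(7*pi*x/4)/(7*pi) - 48*cos(7*pi*x/4)/(49*pi**2); evaluating from 0 to 4: ∫_{0}^{4} (-3*x - 3) cos(7*pi*x/4) dx = (48/(49*pi**2)) - (-48/(49*pi**2)) = 96/(49*pi**2).
Summing the pieces and multiplying by (1/4) gives a_7 = 32/(49*pi**2).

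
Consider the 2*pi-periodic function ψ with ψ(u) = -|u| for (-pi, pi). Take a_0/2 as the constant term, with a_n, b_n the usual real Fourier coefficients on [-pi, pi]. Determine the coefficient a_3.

4/(9*pi)

a_3 = 1/pi ∫_{-pi}^{pi} ψ(u) cos(3*u) du.
ψ is even and cos(3*u) is even, so the integrand is even and a_3 = 2/pi ∫_0^{pi} ψ(u) cos(3*u) du.
Integrating by parts (boundary term plus one more integral), an antiderivative of (-u) cos(3*u) is -u*sin(3*u)/3 - cos(3*u)/9; evaluating from 0 to pi: ∫_{0}^{pi} (-u) cos(3*u) du = (1/9) - (-1/9) = 2/9.
Hence a_3 = (2/pi)·(2/9) = 4/(9*pi).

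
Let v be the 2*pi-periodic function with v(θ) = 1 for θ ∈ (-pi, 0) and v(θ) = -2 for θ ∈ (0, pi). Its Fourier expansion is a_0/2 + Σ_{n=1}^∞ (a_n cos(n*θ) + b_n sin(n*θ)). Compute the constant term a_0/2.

-1/2

a_0 = 1/pi ∫_{-pi}^{pi} v(θ) dθ = 1/pi · (-pi) = -1.
So the constant term a_0/2 = -1/2.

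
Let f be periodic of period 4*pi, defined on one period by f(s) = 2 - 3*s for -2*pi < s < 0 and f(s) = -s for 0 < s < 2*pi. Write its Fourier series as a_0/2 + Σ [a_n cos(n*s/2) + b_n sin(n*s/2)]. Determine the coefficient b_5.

b_5 = (1/(2*pi)) ∫_{-2*pi}^{2*pi} f(s) sin(5*s/2) ds.
Split the integral at the breakpoints.
Integrating by parts (boundary term plus one more integral), an antiderivative of (2 - 3*s) sin(5*s/2) is 6*s*cos(5*s/2)/5 - 12*sin(5*s/2)/25 - 4*cos(5*s/2)/5; evaluating from -2*pi to 0: ∫_{-2*pi}^{0} (2 - 3*s) sin(5*s/2) ds = (-4/5) - (4/5 + 12*pi/5) = -12*pi/5 - 8/5.
Integrating by parts (boundary term plus one more integral), an antiderivative of (-s) sin(5*s/2) is 2*s*cos(5*s/2)/5 - 4*sin(5*s/2)/25; evaluating from 0 to 2*pi: ∫_{0}^{2*pi} (-s) sin(5*s/2) ds = (-4*pi/5) - (0) = -4*pi/5.
Summing the pieces and multiplying by (1/(2*pi)) gives b_5 = 4*(-2*pi - 1)/(5*pi).

4*(-2*pi - 1)/(5*pi)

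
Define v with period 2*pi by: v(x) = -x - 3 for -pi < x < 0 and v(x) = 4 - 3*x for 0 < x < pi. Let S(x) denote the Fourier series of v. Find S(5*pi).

1/2 - pi

x = 5*pi differs from x = pi by 2 full period(s), and the series is 2*pi-periodic.
At x = pi the one-sided limits are v(pi^-) = 4 - 3*pi and v(pi^+) = -3 + pi.
By Dirichlet's theorem the series converges to their average, [(4 - 3*pi) + (-3 + pi)]/2 = 1/2 - pi.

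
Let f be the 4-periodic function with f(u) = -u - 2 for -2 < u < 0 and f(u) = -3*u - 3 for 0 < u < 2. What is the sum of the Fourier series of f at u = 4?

u = 4 differs from u = 0 by 1 full period(s), and the series is 4-periodic.
At u = 0 the one-sided limits are f(0^-) = -2 and f(0^+) = -3.
By Dirichlet's theorem the series converges to their average, [(-2) + (-3)]/2 = -5/2.

-5/2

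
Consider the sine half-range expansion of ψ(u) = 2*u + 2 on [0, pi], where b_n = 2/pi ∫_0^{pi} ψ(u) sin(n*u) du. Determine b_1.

b_1 = 2/pi ∫_0^{pi} (2*u + 2) sin(u) du.
Integrating by parts (boundary term plus one more integral), an antiderivative of (2*u + 2) sin(u) is -2*u*cos(u) + 2*sin(u) - 2*cos(u); evaluating from 0 to pi: ∫_{0}^{pi} (2*u + 2) sin(u) du = (2 + 2*pi) - (-2) = 4 + 2*pi.
Hence b_1 = (2/pi)·(4 + 2*pi) = 8/pi + 4.

8/pi + 4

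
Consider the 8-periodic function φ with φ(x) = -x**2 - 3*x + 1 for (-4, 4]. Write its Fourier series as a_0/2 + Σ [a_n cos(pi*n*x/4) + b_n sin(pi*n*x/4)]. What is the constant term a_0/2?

-13/3

a_0 = 1/4 ∫_{-4}^{4} φ(x) dx = 1/4 · (-104/3) = -26/3.
So the constant term a_0/2 = -13/3.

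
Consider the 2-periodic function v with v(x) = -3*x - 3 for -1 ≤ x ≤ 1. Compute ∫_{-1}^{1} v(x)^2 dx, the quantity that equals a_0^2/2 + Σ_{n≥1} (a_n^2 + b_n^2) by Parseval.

24

∫_{-1}^{1} v(x)^2 dx = 24.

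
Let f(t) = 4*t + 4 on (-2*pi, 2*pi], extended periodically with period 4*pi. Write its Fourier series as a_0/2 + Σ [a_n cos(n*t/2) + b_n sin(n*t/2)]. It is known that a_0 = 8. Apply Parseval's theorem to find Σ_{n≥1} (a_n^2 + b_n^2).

Parseval: a_0^2/2 + Σ_{n≥1} (a_n^2+b_n^2) = (1/(2*pi)) ∫_{-2*pi}^{2*pi} f(t)^2 dt = 32 + 128*pi**2/3.
Subtract a_0^2/2 = 32: Σ (a_n^2+b_n^2) = 128*pi**2/3.

128*pi**2/3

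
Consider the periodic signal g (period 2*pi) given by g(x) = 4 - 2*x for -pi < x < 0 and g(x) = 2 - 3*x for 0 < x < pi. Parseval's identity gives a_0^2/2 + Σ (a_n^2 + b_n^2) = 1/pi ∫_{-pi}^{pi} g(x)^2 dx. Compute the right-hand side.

2*pi + 20 + 13*pi**2/3

1/pi ∫_{-pi}^{pi} g(x)^2 dx = 1/pi · (pi*(6*pi + 60 + 13*pi**2)/3) = 2*pi + 20 + 13*pi**2/3.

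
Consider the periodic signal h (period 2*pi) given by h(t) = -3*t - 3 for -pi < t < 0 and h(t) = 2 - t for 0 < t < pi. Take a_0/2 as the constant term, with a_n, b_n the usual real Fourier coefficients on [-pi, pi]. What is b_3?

2*(5 - 2*pi)/(3*pi)

b_3 = 1/pi ∫_{-pi}^{pi} h(t) sin(3*t) dt.
Split the integral at the breakpoints.
Integrating by parts (boundary term plus one more integral), an antiderivative of (-3*t - 3) sin(3*t) is t*cos(3*t) - sin(3*t)/3 + cos(3*t); evaluating from -pi to 0: ∫_{-pi}^{0} (-3*t - 3) sin(3*t) dt = (1) - (-1 + pi) = 2 - pi.
Integrating by parts (boundary term plus one more integral), an antiderivative of (2 - t) sin(3*t) is t*cos(3*t)/3 - sin(3*t)/9 - 2*cos(3*t)/3; evaluating from 0 to pi: ∫_{0}^{pi} (2 - t) sin(3*t) dt = (2/3 - pi/3) - (-2/3) = 4/3 - pi/3.
Summing the pieces and multiplying by (1/pi) gives b_3 = 2*(5 - 2*pi)/(3*pi).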